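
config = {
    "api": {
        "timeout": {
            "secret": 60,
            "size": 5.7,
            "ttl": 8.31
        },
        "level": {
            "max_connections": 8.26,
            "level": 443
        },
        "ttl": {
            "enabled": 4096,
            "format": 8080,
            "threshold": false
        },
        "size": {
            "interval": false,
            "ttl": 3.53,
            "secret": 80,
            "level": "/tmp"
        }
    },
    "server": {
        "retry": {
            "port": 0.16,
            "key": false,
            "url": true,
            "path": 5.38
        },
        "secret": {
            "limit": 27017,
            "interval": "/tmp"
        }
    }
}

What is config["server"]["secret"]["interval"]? "/tmp"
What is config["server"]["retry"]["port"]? 0.16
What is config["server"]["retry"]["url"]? True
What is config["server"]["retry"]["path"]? 5.38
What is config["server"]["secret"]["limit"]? 27017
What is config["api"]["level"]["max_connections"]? 8.26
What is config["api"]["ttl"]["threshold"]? False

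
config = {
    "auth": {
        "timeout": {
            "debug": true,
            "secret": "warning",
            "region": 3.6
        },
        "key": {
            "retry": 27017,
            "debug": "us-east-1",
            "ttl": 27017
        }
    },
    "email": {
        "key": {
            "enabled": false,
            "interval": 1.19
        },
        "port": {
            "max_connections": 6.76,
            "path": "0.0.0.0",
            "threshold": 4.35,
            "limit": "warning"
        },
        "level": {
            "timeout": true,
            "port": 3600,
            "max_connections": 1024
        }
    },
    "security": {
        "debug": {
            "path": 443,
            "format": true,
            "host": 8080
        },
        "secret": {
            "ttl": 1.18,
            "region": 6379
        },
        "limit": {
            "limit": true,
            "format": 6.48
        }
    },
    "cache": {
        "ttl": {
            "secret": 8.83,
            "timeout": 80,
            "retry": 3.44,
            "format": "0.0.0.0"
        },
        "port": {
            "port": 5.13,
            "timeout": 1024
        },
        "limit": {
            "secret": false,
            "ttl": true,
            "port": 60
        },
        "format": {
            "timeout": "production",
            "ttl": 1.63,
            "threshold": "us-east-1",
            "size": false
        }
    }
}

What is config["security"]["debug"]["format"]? True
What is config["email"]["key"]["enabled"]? False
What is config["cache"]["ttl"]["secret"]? 8.83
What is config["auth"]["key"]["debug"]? "us-east-1"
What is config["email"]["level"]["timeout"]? True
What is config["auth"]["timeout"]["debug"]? True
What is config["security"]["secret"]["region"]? 6379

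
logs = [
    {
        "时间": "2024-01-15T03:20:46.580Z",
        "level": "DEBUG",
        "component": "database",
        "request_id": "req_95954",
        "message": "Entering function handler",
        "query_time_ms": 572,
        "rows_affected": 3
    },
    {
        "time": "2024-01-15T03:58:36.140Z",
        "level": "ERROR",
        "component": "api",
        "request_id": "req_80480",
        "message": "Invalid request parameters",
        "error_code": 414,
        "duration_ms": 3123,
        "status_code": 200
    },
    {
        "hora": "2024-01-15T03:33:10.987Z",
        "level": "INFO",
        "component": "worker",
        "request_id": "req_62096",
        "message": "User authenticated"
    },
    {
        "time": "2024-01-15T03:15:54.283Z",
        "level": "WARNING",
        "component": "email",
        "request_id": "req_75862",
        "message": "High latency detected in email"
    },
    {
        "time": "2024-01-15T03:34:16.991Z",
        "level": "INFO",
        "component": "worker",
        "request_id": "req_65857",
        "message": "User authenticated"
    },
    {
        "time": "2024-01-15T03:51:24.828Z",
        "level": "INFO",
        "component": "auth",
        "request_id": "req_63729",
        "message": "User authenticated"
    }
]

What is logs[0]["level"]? "DEBUG"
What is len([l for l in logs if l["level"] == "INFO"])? 3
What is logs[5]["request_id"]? "req_63729"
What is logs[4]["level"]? "INFO"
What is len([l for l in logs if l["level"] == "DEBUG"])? 1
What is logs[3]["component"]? "email"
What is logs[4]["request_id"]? "req_65857"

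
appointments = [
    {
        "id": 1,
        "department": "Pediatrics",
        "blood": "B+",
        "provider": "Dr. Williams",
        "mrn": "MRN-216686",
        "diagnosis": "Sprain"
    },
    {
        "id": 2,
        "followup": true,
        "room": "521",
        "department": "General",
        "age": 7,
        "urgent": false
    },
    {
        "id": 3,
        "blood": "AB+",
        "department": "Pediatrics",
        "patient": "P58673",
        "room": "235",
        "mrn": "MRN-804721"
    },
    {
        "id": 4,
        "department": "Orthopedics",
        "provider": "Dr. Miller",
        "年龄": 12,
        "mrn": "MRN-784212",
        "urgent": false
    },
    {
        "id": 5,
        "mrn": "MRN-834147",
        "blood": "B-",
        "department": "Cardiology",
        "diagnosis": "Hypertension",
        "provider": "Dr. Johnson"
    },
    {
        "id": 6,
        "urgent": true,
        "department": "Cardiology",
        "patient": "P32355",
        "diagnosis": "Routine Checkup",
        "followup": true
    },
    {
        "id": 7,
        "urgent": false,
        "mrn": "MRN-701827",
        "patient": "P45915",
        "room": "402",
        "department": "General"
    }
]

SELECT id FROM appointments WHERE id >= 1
[1, 2, 3, 4, 5, 6, 7]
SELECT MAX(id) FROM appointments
7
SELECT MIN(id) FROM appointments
1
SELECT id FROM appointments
[1, 2, 3, 4, 5, 6, 7]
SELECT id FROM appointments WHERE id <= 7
[1, 2, 3, 4, 5, 6, 7]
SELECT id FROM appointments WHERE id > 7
[]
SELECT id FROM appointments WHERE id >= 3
[3, 4, 5, 6, 7]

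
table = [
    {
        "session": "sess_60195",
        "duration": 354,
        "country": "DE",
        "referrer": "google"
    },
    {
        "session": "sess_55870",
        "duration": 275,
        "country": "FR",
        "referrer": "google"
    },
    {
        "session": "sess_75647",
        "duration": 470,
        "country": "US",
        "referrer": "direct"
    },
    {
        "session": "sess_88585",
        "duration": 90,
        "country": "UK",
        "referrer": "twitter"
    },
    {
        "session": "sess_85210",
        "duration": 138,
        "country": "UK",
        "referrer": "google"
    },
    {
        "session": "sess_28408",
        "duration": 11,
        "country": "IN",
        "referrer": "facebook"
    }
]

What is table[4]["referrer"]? "google"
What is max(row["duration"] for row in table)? 470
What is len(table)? 6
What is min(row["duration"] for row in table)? 11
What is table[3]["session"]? "sess_88585"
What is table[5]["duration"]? 11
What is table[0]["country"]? "DE"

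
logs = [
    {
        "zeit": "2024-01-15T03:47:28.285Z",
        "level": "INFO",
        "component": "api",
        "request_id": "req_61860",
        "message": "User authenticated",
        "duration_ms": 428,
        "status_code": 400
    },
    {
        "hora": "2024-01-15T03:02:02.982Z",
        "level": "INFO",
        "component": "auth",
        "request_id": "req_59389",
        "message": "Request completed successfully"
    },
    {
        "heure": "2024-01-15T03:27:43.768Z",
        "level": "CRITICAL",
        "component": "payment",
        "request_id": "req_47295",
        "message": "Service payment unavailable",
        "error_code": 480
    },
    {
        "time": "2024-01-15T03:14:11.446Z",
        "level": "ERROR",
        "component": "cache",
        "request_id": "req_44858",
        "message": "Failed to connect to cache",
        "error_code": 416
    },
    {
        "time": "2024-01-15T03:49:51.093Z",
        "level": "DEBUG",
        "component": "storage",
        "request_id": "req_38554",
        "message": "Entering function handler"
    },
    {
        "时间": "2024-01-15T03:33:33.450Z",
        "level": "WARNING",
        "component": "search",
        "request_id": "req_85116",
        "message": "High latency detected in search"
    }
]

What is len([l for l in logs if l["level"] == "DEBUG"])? 1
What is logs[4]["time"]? "2024-01-15T03:49:51.093Z"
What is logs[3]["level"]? "ERROR"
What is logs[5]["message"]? "High latency detected in search"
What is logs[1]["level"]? "INFO"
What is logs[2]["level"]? "CRITICAL"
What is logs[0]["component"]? "api"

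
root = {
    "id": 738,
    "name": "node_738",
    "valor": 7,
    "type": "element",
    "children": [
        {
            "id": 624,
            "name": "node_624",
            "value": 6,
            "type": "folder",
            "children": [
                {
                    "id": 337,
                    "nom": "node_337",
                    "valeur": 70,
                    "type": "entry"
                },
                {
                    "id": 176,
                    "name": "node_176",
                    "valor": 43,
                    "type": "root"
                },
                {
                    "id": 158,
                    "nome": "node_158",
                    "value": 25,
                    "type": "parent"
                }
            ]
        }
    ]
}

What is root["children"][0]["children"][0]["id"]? 337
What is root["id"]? 738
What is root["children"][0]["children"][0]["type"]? "entry"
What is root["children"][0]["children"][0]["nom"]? "node_337"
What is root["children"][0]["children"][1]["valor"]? 43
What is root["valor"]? 7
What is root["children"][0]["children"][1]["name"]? "node_176"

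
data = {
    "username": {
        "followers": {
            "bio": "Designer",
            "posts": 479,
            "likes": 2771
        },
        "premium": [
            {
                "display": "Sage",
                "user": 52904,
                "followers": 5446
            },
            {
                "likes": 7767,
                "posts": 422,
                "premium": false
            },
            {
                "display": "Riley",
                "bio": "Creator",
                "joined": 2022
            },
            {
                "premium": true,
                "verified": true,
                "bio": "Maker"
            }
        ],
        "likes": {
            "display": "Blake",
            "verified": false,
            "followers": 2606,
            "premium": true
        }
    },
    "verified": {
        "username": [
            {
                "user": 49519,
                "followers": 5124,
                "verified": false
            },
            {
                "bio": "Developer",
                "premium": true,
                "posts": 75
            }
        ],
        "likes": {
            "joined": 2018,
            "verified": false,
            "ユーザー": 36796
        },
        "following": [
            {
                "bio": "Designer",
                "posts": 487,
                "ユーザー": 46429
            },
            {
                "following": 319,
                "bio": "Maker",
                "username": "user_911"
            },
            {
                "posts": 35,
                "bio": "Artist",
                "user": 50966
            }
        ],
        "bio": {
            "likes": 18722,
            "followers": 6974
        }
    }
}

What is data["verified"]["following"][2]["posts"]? 35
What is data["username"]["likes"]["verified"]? False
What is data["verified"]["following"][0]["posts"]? 487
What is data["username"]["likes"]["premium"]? True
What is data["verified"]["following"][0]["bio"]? "Designer"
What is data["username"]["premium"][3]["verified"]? True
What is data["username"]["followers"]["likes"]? 2771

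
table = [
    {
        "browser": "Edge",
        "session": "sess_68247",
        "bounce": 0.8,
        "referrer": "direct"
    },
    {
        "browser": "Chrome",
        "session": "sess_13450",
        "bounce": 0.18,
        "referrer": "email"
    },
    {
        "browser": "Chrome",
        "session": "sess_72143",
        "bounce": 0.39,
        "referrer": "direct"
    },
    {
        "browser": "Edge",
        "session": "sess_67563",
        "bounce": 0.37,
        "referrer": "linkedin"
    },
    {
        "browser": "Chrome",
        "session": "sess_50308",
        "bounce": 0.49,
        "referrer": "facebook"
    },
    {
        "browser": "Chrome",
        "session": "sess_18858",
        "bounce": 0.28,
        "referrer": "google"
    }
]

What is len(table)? 6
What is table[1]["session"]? "sess_13450"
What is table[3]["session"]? "sess_67563"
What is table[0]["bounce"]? 0.8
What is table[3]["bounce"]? 0.37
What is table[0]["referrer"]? "direct"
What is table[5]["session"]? "sess_18858"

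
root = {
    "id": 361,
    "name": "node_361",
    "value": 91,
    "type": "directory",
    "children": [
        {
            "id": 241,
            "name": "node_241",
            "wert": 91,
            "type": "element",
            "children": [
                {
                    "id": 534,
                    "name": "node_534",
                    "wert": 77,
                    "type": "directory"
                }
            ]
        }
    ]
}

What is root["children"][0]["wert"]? 91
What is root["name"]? "node_361"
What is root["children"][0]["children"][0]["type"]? "directory"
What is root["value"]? 91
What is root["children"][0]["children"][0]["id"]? 534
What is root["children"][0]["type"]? "element"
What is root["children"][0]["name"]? "node_241"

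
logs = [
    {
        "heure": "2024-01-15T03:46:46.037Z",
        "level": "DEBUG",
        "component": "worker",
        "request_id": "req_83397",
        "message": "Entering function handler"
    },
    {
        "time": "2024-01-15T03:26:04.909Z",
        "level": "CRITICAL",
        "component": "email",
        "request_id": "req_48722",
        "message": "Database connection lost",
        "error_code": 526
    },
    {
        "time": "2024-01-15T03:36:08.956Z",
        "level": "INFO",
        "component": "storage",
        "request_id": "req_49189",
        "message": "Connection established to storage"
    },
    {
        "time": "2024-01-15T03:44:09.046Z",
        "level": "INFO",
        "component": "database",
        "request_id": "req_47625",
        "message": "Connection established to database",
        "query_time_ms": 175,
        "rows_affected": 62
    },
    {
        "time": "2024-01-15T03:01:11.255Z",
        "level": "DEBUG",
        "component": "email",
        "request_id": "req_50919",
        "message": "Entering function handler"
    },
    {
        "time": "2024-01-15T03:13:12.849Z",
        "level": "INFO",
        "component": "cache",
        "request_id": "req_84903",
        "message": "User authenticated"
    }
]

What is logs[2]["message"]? "Connection established to storage"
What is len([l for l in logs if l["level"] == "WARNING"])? 0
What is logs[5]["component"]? "cache"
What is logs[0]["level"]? "DEBUG"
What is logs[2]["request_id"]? "req_49189"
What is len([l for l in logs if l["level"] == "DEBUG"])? 2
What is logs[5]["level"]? "INFO"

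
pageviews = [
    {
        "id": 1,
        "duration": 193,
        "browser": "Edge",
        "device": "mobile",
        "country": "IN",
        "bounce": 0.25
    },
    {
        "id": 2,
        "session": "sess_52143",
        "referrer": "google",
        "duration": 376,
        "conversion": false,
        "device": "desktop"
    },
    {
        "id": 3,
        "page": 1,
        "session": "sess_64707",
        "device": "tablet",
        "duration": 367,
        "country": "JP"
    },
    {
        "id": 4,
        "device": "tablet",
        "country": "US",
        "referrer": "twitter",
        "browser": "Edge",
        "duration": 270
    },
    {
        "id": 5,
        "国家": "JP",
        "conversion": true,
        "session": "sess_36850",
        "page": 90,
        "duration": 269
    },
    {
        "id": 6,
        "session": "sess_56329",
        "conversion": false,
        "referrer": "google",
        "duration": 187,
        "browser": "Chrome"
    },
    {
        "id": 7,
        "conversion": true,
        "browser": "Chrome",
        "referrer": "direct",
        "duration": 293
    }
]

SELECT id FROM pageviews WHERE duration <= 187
[6]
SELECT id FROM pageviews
[1, 2, 3, 4, 5, 6, 7]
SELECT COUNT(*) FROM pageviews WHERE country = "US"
1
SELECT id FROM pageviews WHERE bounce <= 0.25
[1]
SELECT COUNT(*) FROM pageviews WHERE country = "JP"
1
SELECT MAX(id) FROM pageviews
7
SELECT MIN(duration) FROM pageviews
187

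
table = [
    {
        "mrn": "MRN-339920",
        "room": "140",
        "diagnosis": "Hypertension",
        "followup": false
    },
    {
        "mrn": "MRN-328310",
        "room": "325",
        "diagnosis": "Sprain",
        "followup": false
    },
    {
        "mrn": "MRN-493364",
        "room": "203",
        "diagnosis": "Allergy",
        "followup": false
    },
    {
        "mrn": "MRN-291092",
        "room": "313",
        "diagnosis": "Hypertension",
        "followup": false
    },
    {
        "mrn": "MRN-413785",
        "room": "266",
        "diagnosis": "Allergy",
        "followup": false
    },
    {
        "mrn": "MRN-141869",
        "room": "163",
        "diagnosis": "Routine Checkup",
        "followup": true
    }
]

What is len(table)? 6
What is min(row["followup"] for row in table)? False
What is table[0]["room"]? "140"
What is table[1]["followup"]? False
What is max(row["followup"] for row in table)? True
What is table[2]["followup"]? False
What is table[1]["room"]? "325"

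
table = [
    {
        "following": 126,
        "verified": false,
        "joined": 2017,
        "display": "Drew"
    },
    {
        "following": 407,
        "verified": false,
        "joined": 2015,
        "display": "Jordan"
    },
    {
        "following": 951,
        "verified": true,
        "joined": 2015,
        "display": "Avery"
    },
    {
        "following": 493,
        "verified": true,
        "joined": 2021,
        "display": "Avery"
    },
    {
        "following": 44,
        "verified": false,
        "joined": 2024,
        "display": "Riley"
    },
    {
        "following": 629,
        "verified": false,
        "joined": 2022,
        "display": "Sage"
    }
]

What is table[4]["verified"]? False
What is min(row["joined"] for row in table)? 2015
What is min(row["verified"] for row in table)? False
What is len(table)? 6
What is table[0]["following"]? 126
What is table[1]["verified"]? False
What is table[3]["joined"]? 2021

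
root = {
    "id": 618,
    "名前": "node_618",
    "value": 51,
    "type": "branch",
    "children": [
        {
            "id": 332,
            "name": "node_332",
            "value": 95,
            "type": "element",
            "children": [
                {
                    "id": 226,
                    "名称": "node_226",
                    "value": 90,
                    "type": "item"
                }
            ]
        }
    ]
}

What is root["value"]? 51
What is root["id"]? 618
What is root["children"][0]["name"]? "node_332"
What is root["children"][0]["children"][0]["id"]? 226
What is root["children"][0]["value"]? 95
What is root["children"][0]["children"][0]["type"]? "item"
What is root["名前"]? "node_618"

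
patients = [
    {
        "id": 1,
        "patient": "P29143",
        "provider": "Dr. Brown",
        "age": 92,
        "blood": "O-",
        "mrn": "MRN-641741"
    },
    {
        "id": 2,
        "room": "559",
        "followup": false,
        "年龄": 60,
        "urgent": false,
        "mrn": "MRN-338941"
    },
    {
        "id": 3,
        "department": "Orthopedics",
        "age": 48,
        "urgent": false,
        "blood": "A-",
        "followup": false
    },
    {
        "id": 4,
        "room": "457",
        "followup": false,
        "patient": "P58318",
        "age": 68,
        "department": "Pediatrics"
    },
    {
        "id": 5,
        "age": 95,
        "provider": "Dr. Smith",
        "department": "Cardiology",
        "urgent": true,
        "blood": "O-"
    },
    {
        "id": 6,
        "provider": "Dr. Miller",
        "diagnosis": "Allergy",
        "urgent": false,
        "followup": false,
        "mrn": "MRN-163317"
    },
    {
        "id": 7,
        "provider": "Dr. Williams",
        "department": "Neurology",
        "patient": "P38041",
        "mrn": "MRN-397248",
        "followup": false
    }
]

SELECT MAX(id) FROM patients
7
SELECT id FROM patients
[1, 2, 3, 4, 5, 6, 7]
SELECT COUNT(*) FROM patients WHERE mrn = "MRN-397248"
1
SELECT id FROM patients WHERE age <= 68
[3, 4]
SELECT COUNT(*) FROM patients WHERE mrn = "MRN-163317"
1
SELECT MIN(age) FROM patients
48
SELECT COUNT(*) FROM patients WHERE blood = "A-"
1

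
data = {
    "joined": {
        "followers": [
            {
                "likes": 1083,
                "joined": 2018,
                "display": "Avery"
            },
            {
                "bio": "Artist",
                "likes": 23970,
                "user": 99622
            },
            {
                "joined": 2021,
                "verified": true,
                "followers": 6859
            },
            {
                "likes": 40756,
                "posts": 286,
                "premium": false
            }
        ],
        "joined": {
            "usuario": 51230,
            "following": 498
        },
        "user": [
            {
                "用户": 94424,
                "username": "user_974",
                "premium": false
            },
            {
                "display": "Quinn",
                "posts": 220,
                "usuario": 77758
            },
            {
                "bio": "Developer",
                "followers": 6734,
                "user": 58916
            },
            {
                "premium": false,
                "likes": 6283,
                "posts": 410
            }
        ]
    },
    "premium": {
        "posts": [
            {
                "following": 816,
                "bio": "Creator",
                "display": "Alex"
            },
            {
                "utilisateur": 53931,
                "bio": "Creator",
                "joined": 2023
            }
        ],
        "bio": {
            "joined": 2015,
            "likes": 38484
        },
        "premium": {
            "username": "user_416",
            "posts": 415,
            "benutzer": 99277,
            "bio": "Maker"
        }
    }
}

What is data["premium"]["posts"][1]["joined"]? 2023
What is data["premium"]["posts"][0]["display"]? "Alex"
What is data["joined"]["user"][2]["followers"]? 6734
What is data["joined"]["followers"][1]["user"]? 99622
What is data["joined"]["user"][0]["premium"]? False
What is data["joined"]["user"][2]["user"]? 58916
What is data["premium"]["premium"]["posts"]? 415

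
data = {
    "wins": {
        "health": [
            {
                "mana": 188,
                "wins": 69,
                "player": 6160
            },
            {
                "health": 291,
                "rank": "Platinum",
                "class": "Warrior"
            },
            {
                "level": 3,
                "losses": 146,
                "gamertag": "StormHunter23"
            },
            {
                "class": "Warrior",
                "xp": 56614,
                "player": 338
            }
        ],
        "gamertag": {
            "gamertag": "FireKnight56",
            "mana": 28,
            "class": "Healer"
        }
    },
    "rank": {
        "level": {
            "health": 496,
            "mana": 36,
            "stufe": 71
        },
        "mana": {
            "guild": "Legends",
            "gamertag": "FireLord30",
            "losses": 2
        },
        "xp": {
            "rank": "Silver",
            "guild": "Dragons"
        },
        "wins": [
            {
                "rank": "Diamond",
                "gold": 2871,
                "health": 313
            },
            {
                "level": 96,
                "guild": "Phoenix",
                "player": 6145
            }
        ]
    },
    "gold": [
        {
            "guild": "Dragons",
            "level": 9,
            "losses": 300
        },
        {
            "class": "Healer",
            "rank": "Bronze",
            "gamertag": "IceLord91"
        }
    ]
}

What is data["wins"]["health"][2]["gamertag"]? "StormHunter23"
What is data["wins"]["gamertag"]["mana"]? 28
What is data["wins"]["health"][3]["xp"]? 56614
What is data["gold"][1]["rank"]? "Bronze"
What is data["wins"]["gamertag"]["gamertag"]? "FireKnight56"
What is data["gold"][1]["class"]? "Healer"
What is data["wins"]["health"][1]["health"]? 291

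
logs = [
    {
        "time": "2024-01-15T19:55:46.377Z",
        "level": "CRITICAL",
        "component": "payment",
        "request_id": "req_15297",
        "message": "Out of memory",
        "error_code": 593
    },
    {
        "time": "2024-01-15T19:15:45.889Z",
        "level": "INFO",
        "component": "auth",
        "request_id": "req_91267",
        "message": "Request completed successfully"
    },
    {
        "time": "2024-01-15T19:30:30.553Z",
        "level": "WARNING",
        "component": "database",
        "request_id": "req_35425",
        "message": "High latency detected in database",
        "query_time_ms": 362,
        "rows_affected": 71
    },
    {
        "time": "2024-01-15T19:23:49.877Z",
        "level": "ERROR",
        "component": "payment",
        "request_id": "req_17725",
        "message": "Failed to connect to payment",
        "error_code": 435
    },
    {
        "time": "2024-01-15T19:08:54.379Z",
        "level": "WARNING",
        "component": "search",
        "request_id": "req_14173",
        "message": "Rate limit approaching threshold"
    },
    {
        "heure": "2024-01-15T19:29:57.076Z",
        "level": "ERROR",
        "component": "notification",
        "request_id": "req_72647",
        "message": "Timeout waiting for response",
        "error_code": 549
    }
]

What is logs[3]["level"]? "ERROR"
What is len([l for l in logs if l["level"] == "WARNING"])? 2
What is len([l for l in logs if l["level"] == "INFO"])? 1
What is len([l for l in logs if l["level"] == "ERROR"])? 2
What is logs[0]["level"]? "CRITICAL"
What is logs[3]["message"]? "Failed to connect to payment"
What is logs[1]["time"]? "2024-01-15T19:15:45.889Z"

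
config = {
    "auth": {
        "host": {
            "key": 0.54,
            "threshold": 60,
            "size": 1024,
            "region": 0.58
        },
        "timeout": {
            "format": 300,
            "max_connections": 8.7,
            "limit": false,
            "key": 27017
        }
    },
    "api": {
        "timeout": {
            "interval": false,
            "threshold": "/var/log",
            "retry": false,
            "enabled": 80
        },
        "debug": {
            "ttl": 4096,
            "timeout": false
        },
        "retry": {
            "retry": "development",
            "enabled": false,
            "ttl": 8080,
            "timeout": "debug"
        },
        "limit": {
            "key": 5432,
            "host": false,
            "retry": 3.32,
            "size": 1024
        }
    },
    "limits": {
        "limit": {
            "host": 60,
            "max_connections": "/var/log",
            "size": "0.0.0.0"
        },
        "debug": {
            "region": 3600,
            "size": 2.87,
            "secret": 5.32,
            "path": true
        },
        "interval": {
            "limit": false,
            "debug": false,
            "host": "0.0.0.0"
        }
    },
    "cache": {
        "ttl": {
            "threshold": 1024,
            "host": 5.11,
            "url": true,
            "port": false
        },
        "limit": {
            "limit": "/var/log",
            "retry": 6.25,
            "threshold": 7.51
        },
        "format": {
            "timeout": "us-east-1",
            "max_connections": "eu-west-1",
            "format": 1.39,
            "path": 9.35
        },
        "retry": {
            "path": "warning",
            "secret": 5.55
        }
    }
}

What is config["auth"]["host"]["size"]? 1024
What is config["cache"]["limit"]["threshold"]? 7.51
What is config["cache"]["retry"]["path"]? "warning"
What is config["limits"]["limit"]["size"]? "0.0.0.0"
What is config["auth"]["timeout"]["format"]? 300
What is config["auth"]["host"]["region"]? 0.58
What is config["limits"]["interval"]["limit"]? False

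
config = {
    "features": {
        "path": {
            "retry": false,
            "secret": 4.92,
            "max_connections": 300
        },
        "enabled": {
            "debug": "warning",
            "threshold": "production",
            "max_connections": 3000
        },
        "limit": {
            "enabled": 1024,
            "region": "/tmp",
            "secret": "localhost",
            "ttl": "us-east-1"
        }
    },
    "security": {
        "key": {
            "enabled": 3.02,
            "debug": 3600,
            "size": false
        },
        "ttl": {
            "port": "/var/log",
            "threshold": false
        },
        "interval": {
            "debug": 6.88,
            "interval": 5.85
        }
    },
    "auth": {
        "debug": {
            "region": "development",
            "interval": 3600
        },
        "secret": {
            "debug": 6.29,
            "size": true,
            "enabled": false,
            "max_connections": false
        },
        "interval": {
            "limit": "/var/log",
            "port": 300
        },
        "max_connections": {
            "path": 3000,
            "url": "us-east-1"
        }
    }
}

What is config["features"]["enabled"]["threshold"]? "production"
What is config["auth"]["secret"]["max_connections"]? False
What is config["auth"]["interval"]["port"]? 300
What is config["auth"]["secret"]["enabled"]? False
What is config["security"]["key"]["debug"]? 3600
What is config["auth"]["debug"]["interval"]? 3600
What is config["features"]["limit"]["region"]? "/tmp"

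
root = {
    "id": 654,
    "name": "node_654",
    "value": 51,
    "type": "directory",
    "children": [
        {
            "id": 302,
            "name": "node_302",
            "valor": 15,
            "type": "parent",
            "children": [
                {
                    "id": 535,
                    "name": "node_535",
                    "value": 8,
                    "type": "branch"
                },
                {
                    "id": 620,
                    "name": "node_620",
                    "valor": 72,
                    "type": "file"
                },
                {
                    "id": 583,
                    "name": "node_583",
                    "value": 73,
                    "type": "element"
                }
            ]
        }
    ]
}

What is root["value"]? 51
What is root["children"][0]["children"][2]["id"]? 583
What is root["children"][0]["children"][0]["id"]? 535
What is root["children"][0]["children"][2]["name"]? "node_583"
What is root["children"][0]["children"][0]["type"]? "branch"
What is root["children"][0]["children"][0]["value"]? 8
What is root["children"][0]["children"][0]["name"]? "node_535"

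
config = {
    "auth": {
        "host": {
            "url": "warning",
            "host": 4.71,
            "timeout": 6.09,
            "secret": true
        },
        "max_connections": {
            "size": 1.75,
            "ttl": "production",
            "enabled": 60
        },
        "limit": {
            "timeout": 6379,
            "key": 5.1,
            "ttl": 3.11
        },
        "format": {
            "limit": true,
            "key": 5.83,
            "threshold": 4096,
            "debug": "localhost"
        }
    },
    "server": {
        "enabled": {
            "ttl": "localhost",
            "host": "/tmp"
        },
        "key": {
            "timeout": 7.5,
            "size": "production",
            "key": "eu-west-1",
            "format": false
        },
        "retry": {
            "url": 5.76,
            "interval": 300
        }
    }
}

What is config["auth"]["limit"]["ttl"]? 3.11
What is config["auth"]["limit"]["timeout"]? 6379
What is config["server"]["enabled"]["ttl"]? "localhost"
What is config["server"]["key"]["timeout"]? 7.5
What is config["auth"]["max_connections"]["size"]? 1.75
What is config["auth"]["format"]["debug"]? "localhost"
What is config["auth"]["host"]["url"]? "warning"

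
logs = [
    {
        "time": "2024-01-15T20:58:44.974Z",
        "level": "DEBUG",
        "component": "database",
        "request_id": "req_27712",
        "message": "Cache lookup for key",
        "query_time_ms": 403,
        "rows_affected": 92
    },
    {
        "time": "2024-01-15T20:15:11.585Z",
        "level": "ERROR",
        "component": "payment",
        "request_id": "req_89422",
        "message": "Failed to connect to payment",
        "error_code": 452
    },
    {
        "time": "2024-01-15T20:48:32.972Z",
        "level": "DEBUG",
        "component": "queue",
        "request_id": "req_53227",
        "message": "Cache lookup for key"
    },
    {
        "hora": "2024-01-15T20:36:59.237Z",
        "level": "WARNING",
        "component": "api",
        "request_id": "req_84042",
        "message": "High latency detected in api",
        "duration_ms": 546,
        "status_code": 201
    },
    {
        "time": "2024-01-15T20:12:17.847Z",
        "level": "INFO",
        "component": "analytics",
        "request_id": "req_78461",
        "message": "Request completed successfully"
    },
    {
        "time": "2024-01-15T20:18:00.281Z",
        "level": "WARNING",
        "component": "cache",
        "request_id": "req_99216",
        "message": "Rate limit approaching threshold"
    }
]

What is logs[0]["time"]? "2024-01-15T20:58:44.974Z"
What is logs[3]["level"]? "WARNING"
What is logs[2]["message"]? "Cache lookup for key"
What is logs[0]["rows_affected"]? 92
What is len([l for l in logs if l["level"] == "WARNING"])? 2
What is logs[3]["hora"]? "2024-01-15T20:36:59.237Z"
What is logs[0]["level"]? "DEBUG"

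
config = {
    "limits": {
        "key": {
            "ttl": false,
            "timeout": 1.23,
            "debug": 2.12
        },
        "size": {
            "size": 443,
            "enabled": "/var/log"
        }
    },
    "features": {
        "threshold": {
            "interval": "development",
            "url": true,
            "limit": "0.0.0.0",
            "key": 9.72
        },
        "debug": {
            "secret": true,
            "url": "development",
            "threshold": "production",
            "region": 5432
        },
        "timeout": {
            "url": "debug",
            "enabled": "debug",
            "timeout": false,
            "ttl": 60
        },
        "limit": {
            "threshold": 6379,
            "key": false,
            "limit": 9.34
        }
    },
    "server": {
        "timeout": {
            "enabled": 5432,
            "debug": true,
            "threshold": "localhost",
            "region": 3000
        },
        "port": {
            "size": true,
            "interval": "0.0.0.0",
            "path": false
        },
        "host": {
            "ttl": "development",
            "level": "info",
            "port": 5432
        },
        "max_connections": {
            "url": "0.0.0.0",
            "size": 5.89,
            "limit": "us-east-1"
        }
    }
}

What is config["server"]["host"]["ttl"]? "development"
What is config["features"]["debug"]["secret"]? True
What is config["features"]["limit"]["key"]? False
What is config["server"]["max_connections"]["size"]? 5.89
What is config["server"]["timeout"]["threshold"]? "localhost"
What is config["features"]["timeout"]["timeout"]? False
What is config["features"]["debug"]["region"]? 5432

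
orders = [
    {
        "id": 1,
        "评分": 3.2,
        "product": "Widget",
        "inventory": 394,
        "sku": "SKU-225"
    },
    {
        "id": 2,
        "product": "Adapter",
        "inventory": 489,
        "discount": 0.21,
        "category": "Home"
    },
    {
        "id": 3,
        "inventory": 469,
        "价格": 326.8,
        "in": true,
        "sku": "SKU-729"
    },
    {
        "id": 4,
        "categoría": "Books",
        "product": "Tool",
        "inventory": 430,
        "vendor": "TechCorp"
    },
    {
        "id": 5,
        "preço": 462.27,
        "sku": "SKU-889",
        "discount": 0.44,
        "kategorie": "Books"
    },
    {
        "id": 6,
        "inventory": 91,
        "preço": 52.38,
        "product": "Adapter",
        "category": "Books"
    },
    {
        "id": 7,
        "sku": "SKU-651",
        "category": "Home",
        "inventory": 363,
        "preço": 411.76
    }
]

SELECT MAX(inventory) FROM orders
489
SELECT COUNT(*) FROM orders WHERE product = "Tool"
1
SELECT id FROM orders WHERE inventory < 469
[1, 4, 6, 7]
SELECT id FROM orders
[1, 2, 3, 4, 5, 6, 7]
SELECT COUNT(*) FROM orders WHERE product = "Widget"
1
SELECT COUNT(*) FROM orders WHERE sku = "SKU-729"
1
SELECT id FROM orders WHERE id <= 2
[1, 2]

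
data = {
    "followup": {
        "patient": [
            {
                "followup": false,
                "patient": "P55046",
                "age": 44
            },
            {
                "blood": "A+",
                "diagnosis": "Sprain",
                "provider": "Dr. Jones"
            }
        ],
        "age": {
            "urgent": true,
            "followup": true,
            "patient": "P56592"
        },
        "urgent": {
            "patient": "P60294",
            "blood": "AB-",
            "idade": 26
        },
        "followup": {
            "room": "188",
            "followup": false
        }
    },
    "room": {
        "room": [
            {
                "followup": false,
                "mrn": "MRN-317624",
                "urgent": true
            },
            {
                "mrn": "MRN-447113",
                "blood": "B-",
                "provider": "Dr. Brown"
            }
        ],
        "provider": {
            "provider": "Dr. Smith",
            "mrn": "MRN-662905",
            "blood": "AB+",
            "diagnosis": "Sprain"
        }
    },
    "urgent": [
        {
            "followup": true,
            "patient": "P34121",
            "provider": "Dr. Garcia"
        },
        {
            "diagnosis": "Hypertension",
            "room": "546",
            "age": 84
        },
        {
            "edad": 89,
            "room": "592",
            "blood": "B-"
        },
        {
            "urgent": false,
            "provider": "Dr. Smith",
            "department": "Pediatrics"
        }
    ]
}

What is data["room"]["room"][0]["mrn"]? "MRN-317624"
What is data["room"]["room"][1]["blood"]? "B-"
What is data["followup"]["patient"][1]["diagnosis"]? "Sprain"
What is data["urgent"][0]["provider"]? "Dr. Garcia"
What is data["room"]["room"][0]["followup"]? False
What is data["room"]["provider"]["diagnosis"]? "Sprain"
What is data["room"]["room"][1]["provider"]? "Dr. Brown"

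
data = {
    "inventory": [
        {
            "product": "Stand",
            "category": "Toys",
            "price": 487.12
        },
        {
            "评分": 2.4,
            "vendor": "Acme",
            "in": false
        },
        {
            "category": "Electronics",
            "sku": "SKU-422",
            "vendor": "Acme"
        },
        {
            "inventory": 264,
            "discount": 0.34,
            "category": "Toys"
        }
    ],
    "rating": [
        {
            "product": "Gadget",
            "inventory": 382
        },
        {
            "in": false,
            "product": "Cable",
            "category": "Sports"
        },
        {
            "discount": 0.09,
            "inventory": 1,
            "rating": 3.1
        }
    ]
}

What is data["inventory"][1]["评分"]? 2.4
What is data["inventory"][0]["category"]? "Toys"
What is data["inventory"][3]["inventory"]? 264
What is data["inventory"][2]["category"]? "Electronics"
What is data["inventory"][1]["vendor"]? "Acme"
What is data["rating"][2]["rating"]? 3.1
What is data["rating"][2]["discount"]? 0.09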